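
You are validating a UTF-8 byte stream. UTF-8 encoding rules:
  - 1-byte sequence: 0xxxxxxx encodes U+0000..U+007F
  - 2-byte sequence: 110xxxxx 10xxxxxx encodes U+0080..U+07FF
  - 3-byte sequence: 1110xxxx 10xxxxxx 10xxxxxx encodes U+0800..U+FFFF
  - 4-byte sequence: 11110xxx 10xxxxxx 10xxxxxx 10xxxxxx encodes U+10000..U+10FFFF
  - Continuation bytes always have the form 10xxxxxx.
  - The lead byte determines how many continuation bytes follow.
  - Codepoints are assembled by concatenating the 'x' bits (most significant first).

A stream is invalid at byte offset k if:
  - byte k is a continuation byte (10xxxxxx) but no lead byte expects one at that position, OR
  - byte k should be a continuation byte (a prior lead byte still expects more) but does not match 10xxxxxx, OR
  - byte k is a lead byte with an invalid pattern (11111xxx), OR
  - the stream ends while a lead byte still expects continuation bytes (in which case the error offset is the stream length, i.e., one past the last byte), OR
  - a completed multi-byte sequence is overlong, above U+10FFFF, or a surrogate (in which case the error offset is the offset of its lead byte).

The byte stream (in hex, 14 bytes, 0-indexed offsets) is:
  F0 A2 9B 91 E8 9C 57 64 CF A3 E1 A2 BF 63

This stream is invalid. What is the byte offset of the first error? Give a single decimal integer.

Answer: 6

Derivation:
Byte[0]=F0: 4-byte lead, need 3 cont bytes. acc=0x0
Byte[1]=A2: continuation. acc=(acc<<6)|0x22=0x22
Byte[2]=9B: continuation. acc=(acc<<6)|0x1B=0x89B
Byte[3]=91: continuation. acc=(acc<<6)|0x11=0x226D1
Completed: cp=U+226D1 (starts at byte 0)
Byte[4]=E8: 3-byte lead, need 2 cont bytes. acc=0x8
Byte[5]=9C: continuation. acc=(acc<<6)|0x1C=0x21C
Byte[6]=57: expected 10xxxxxx continuation. INVALID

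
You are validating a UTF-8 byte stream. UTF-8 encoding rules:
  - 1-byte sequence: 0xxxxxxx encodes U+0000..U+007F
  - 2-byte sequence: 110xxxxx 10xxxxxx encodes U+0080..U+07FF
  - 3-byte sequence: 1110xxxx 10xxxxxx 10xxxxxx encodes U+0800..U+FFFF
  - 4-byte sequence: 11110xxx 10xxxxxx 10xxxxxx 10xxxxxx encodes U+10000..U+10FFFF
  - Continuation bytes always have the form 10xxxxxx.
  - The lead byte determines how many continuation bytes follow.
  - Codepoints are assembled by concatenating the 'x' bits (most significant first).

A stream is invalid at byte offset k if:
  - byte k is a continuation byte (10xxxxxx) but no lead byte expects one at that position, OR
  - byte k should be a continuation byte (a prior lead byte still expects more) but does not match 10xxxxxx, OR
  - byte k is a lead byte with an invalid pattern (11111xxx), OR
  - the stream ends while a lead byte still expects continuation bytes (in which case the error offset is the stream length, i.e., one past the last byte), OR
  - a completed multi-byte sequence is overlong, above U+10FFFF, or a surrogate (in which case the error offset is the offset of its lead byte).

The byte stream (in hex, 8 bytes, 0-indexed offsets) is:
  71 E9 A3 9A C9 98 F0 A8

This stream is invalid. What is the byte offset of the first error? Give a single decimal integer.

Byte[0]=71: 1-byte ASCII. cp=U+0071
Byte[1]=E9: 3-byte lead, need 2 cont bytes. acc=0x9
Byte[2]=A3: continuation. acc=(acc<<6)|0x23=0x263
Byte[3]=9A: continuation. acc=(acc<<6)|0x1A=0x98DA
Completed: cp=U+98DA (starts at byte 1)
Byte[4]=C9: 2-byte lead, need 1 cont bytes. acc=0x9
Byte[5]=98: continuation. acc=(acc<<6)|0x18=0x258
Completed: cp=U+0258 (starts at byte 4)
Byte[6]=F0: 4-byte lead, need 3 cont bytes. acc=0x0
Byte[7]=A8: continuation. acc=(acc<<6)|0x28=0x28
Byte[8]: stream ended, expected continuation. INVALID

Answer: 8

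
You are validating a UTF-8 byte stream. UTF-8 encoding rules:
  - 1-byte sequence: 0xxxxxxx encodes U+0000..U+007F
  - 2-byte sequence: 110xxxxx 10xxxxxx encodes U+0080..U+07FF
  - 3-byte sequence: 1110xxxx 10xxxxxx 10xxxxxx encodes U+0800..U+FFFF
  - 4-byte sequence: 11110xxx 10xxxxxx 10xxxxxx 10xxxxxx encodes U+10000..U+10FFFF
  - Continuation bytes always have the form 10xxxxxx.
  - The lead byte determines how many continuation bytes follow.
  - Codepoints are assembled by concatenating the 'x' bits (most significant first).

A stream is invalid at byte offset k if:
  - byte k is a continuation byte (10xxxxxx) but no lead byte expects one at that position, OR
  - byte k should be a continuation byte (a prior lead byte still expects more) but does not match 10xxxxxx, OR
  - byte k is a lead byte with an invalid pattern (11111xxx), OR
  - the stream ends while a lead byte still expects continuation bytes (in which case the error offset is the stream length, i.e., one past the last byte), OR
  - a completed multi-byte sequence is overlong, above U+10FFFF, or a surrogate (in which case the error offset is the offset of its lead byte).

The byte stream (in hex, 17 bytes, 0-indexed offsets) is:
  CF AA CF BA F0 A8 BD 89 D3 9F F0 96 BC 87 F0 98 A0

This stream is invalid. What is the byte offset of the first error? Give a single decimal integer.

Byte[0]=CF: 2-byte lead, need 1 cont bytes. acc=0xF
Byte[1]=AA: continuation. acc=(acc<<6)|0x2A=0x3EA
Completed: cp=U+03EA (starts at byte 0)
Byte[2]=CF: 2-byte lead, need 1 cont bytes. acc=0xF
Byte[3]=BA: continuation. acc=(acc<<6)|0x3A=0x3FA
Completed: cp=U+03FA (starts at byte 2)
Byte[4]=F0: 4-byte lead, need 3 cont bytes. acc=0x0
Byte[5]=A8: continuation. acc=(acc<<6)|0x28=0x28
Byte[6]=BD: continuation. acc=(acc<<6)|0x3D=0xA3D
Byte[7]=89: continuation. acc=(acc<<6)|0x09=0x28F49
Completed: cp=U+28F49 (starts at byte 4)
Byte[8]=D3: 2-byte lead, need 1 cont bytes. acc=0x13
Byte[9]=9F: continuation. acc=(acc<<6)|0x1F=0x4DF
Completed: cp=U+04DF (starts at byte 8)
Byte[10]=F0: 4-byte lead, need 3 cont bytes. acc=0x0
Byte[11]=96: continuation. acc=(acc<<6)|0x16=0x16
Byte[12]=BC: continuation. acc=(acc<<6)|0x3C=0x5BC
Byte[13]=87: continuation. acc=(acc<<6)|0x07=0x16F07
Completed: cp=U+16F07 (starts at byte 10)
Byte[14]=F0: 4-byte lead, need 3 cont bytes. acc=0x0
Byte[15]=98: continuation. acc=(acc<<6)|0x18=0x18
Byte[16]=A0: continuation. acc=(acc<<6)|0x20=0x620
Byte[17]: stream ended, expected continuation. INVALID

Answer: 17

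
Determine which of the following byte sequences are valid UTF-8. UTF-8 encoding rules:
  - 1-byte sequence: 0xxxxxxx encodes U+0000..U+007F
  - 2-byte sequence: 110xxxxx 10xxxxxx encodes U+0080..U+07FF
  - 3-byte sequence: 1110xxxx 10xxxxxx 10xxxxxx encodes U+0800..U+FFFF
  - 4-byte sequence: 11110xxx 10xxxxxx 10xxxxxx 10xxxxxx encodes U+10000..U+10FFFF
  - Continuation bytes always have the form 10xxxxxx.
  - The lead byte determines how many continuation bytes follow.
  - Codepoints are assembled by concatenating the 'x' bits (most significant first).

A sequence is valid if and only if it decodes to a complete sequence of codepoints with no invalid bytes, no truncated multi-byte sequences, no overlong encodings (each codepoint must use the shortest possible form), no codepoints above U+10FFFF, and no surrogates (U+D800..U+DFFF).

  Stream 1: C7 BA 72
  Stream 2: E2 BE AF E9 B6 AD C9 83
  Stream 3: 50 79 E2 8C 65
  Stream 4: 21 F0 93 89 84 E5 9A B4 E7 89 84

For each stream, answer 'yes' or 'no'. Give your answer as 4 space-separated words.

Stream 1: decodes cleanly. VALID
Stream 2: decodes cleanly. VALID
Stream 3: error at byte offset 4. INVALID
Stream 4: decodes cleanly. VALID

Answer: yes yes no yes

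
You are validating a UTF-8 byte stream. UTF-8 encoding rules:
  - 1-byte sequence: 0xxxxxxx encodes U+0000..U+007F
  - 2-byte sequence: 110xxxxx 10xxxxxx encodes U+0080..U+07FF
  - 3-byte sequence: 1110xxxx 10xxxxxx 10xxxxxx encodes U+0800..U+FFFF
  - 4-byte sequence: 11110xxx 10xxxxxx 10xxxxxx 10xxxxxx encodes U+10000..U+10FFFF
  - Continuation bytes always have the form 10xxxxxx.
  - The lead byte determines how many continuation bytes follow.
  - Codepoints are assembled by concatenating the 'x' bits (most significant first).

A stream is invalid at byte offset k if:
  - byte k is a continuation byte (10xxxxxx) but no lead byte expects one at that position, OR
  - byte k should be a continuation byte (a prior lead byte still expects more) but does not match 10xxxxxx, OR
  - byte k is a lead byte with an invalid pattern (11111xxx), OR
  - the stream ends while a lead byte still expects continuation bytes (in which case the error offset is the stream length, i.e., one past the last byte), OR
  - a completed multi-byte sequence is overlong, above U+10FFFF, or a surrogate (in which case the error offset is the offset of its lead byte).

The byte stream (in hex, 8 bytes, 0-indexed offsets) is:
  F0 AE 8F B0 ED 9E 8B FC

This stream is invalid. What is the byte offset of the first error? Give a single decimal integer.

Answer: 7

Derivation:
Byte[0]=F0: 4-byte lead, need 3 cont bytes. acc=0x0
Byte[1]=AE: continuation. acc=(acc<<6)|0x2E=0x2E
Byte[2]=8F: continuation. acc=(acc<<6)|0x0F=0xB8F
Byte[3]=B0: continuation. acc=(acc<<6)|0x30=0x2E3F0
Completed: cp=U+2E3F0 (starts at byte 0)
Byte[4]=ED: 3-byte lead, need 2 cont bytes. acc=0xD
Byte[5]=9E: continuation. acc=(acc<<6)|0x1E=0x35E
Byte[6]=8B: continuation. acc=(acc<<6)|0x0B=0xD78B
Completed: cp=U+D78B (starts at byte 4)
Byte[7]=FC: INVALID lead byte (not 0xxx/110x/1110/11110)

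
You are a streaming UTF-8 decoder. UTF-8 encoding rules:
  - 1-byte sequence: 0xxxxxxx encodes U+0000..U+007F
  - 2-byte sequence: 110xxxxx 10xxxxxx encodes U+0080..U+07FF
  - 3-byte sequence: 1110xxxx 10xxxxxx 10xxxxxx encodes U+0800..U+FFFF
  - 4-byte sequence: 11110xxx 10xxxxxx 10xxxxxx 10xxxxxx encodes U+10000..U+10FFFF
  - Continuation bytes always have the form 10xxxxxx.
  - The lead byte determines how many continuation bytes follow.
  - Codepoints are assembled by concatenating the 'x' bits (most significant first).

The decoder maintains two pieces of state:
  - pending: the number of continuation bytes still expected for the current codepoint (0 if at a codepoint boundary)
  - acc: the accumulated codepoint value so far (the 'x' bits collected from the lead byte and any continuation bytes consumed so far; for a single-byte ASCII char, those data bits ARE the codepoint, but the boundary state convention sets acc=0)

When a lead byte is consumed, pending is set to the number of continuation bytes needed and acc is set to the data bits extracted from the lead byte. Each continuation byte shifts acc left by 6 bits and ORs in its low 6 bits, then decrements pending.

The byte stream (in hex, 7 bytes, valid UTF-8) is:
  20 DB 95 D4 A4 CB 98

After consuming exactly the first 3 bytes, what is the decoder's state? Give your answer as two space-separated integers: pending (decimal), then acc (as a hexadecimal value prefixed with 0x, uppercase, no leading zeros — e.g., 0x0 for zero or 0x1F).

Byte[0]=20: 1-byte. pending=0, acc=0x0
Byte[1]=DB: 2-byte lead. pending=1, acc=0x1B
Byte[2]=95: continuation. acc=(acc<<6)|0x15=0x6D5, pending=0

Answer: 0 0x6D5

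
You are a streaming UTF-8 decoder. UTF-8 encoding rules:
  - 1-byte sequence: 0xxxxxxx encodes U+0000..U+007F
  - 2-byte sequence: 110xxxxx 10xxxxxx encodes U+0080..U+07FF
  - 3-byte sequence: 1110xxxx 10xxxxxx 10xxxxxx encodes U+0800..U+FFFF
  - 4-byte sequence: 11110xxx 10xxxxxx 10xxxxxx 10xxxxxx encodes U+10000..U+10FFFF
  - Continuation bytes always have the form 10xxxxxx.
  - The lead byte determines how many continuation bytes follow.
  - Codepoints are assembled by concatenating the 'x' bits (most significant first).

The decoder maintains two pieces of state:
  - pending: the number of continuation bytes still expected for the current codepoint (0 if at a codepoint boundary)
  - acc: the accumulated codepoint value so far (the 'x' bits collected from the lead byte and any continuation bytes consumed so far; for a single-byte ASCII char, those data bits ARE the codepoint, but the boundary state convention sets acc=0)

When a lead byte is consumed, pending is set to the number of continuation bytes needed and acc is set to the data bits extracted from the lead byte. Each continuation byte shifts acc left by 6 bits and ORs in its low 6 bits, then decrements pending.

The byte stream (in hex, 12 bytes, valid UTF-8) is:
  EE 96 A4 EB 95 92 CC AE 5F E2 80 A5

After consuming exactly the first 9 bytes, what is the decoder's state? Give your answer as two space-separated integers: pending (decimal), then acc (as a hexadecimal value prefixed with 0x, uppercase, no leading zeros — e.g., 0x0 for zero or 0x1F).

Byte[0]=EE: 3-byte lead. pending=2, acc=0xE
Byte[1]=96: continuation. acc=(acc<<6)|0x16=0x396, pending=1
Byte[2]=A4: continuation. acc=(acc<<6)|0x24=0xE5A4, pending=0
Byte[3]=EB: 3-byte lead. pending=2, acc=0xB
Byte[4]=95: continuation. acc=(acc<<6)|0x15=0x2D5, pending=1
Byte[5]=92: continuation. acc=(acc<<6)|0x12=0xB552, pending=0
Byte[6]=CC: 2-byte lead. pending=1, acc=0xC
Byte[7]=AE: continuation. acc=(acc<<6)|0x2E=0x32E, pending=0
Byte[8]=5F: 1-byte. pending=0, acc=0x0

Answer: 0 0x0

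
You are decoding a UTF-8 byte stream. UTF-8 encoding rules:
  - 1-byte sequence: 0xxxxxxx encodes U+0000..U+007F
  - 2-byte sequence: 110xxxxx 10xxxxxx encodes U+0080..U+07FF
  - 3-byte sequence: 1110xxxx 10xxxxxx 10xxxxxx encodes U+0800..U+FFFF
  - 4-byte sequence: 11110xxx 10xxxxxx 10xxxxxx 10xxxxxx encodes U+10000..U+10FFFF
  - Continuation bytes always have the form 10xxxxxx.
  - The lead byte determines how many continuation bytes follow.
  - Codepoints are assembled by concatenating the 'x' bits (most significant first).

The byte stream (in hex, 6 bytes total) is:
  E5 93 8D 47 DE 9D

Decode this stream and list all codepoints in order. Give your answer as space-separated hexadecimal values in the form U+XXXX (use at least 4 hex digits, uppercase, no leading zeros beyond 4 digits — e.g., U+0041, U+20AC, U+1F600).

Answer: U+54CD U+0047 U+079D

Derivation:
Byte[0]=E5: 3-byte lead, need 2 cont bytes. acc=0x5
Byte[1]=93: continuation. acc=(acc<<6)|0x13=0x153
Byte[2]=8D: continuation. acc=(acc<<6)|0x0D=0x54CD
Completed: cp=U+54CD (starts at byte 0)
Byte[3]=47: 1-byte ASCII. cp=U+0047
Byte[4]=DE: 2-byte lead, need 1 cont bytes. acc=0x1E
Byte[5]=9D: continuation. acc=(acc<<6)|0x1D=0x79D
Completed: cp=U+079D (starts at byte 4)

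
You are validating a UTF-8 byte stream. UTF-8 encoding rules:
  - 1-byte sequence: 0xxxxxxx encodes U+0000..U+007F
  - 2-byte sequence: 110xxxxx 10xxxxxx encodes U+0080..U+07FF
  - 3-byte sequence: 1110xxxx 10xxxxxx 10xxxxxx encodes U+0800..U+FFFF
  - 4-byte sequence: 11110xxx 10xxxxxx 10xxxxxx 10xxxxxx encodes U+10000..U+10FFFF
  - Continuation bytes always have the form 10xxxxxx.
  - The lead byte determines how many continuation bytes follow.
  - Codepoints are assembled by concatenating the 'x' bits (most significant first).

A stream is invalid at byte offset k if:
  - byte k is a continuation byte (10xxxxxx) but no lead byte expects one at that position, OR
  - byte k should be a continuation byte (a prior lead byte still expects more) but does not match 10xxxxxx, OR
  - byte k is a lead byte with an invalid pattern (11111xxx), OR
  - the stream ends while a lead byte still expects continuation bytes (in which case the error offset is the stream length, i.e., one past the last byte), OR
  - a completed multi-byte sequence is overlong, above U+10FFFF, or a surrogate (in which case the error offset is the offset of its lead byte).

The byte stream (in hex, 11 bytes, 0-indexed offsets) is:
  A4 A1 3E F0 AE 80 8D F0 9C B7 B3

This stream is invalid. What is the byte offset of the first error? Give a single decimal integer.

Answer: 0

Derivation:
Byte[0]=A4: INVALID lead byte (not 0xxx/110x/1110/11110)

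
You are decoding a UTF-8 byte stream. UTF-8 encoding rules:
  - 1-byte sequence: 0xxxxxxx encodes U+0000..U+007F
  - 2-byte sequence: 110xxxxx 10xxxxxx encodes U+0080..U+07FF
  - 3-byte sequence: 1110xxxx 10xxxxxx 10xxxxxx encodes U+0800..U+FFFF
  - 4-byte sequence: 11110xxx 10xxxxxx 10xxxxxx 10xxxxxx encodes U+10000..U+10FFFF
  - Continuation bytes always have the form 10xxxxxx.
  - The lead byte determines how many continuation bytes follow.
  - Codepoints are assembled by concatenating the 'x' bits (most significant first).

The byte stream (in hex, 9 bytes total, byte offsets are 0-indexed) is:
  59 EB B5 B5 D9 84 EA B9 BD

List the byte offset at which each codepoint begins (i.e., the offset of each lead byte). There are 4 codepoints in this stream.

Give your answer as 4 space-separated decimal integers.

Answer: 0 1 4 6

Derivation:
Byte[0]=59: 1-byte ASCII. cp=U+0059
Byte[1]=EB: 3-byte lead, need 2 cont bytes. acc=0xB
Byte[2]=B5: continuation. acc=(acc<<6)|0x35=0x2F5
Byte[3]=B5: continuation. acc=(acc<<6)|0x35=0xBD75
Completed: cp=U+BD75 (starts at byte 1)
Byte[4]=D9: 2-byte lead, need 1 cont bytes. acc=0x19
Byte[5]=84: continuation. acc=(acc<<6)|0x04=0x644
Completed: cp=U+0644 (starts at byte 4)
Byte[6]=EA: 3-byte lead, need 2 cont bytes. acc=0xA
Byte[7]=B9: continuation. acc=(acc<<6)|0x39=0x2B9
Byte[8]=BD: continuation. acc=(acc<<6)|0x3D=0xAE7D
Completed: cp=U+AE7D (starts at byte 6)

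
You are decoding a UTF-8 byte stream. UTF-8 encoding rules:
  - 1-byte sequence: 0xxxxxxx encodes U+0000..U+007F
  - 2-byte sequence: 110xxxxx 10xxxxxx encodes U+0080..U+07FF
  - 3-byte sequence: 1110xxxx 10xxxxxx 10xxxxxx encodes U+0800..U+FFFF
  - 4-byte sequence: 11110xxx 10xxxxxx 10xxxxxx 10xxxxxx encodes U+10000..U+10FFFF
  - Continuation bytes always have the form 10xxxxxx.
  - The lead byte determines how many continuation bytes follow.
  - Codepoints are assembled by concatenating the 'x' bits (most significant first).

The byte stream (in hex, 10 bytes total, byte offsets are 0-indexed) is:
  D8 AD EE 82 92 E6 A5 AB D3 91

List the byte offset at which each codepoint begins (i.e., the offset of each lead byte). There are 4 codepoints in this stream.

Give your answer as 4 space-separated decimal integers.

Byte[0]=D8: 2-byte lead, need 1 cont bytes. acc=0x18
Byte[1]=AD: continuation. acc=(acc<<6)|0x2D=0x62D
Completed: cp=U+062D (starts at byte 0)
Byte[2]=EE: 3-byte lead, need 2 cont bytes. acc=0xE
Byte[3]=82: continuation. acc=(acc<<6)|0x02=0x382
Byte[4]=92: continuation. acc=(acc<<6)|0x12=0xE092
Completed: cp=U+E092 (starts at byte 2)
Byte[5]=E6: 3-byte lead, need 2 cont bytes. acc=0x6
Byte[6]=A5: continuation. acc=(acc<<6)|0x25=0x1A5
Byte[7]=AB: continuation. acc=(acc<<6)|0x2B=0x696B
Completed: cp=U+696B (starts at byte 5)
Byte[8]=D3: 2-byte lead, need 1 cont bytes. acc=0x13
Byte[9]=91: continuation. acc=(acc<<6)|0x11=0x4D1
Completed: cp=U+04D1 (starts at byte 8)

Answer: 0 2 5 8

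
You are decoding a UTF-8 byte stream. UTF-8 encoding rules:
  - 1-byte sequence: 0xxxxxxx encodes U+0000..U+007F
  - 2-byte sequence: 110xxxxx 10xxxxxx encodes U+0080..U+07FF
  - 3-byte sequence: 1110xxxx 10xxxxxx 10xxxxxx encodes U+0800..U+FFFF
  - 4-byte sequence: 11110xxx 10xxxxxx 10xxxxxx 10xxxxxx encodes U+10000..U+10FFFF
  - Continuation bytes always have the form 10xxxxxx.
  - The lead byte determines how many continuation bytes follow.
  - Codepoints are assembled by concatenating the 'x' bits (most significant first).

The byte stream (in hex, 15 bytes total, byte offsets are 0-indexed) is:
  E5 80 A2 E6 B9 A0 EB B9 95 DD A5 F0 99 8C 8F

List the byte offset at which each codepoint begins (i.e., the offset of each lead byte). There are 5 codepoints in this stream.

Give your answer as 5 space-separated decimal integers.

Byte[0]=E5: 3-byte lead, need 2 cont bytes. acc=0x5
Byte[1]=80: continuation. acc=(acc<<6)|0x00=0x140
Byte[2]=A2: continuation. acc=(acc<<6)|0x22=0x5022
Completed: cp=U+5022 (starts at byte 0)
Byte[3]=E6: 3-byte lead, need 2 cont bytes. acc=0x6
Byte[4]=B9: continuation. acc=(acc<<6)|0x39=0x1B9
Byte[5]=A0: continuation. acc=(acc<<6)|0x20=0x6E60
Completed: cp=U+6E60 (starts at byte 3)
Byte[6]=EB: 3-byte lead, need 2 cont bytes. acc=0xB
Byte[7]=B9: continuation. acc=(acc<<6)|0x39=0x2F9
Byte[8]=95: continuation. acc=(acc<<6)|0x15=0xBE55
Completed: cp=U+BE55 (starts at byte 6)
Byte[9]=DD: 2-byte lead, need 1 cont bytes. acc=0x1D
Byte[10]=A5: continuation. acc=(acc<<6)|0x25=0x765
Completed: cp=U+0765 (starts at byte 9)
Byte[11]=F0: 4-byte lead, need 3 cont bytes. acc=0x0
Byte[12]=99: continuation. acc=(acc<<6)|0x19=0x19
Byte[13]=8C: continuation. acc=(acc<<6)|0x0C=0x64C
Byte[14]=8F: continuation. acc=(acc<<6)|0x0F=0x1930F
Completed: cp=U+1930F (starts at byte 11)

Answer: 0 3 6 9 11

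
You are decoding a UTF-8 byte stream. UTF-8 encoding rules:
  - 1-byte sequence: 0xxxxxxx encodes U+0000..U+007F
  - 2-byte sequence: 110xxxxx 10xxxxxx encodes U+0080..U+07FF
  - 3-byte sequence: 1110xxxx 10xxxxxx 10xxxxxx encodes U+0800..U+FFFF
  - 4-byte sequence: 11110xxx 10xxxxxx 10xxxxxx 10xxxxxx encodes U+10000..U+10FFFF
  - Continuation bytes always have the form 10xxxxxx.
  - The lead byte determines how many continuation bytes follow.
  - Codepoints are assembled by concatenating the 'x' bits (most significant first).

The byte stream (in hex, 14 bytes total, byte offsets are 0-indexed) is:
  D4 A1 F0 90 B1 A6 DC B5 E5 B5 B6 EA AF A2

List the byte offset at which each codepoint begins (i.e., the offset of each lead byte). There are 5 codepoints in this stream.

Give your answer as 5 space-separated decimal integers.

Answer: 0 2 6 8 11

Derivation:
Byte[0]=D4: 2-byte lead, need 1 cont bytes. acc=0x14
Byte[1]=A1: continuation. acc=(acc<<6)|0x21=0x521
Completed: cp=U+0521 (starts at byte 0)
Byte[2]=F0: 4-byte lead, need 3 cont bytes. acc=0x0
Byte[3]=90: continuation. acc=(acc<<6)|0x10=0x10
Byte[4]=B1: continuation. acc=(acc<<6)|0x31=0x431
Byte[5]=A6: continuation. acc=(acc<<6)|0x26=0x10C66
Completed: cp=U+10C66 (starts at byte 2)
Byte[6]=DC: 2-byte lead, need 1 cont bytes. acc=0x1C
Byte[7]=B5: continuation. acc=(acc<<6)|0x35=0x735
Completed: cp=U+0735 (starts at byte 6)
Byte[8]=E5: 3-byte lead, need 2 cont bytes. acc=0x5
Byte[9]=B5: continuation. acc=(acc<<6)|0x35=0x175
Byte[10]=B6: continuation. acc=(acc<<6)|0x36=0x5D76
Completed: cp=U+5D76 (starts at byte 8)
Byte[11]=EA: 3-byte lead, need 2 cont bytes. acc=0xA
Byte[12]=AF: continuation. acc=(acc<<6)|0x2F=0x2AF
Byte[13]=A2: continuation. acc=(acc<<6)|0x22=0xABE2
Completed: cp=U+ABE2 (starts at byte 11)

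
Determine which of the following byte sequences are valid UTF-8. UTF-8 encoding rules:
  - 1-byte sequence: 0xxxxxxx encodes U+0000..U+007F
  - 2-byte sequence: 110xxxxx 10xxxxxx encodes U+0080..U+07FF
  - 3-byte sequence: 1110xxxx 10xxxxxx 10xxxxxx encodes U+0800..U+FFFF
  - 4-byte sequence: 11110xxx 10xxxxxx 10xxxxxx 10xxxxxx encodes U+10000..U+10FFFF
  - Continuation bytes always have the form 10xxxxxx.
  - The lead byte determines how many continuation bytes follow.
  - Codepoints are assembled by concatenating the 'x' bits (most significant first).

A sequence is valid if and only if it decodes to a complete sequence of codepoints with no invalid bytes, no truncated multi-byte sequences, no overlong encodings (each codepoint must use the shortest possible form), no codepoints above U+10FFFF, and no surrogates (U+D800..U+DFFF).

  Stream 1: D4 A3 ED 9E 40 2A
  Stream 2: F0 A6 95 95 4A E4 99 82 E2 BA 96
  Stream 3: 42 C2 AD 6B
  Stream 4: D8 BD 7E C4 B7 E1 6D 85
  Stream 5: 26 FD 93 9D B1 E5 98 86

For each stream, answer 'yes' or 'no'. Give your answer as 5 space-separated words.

Answer: no yes yes no no

Derivation:
Stream 1: error at byte offset 4. INVALID
Stream 2: decodes cleanly. VALID
Stream 3: decodes cleanly. VALID
Stream 4: error at byte offset 6. INVALID
Stream 5: error at byte offset 1. INVALID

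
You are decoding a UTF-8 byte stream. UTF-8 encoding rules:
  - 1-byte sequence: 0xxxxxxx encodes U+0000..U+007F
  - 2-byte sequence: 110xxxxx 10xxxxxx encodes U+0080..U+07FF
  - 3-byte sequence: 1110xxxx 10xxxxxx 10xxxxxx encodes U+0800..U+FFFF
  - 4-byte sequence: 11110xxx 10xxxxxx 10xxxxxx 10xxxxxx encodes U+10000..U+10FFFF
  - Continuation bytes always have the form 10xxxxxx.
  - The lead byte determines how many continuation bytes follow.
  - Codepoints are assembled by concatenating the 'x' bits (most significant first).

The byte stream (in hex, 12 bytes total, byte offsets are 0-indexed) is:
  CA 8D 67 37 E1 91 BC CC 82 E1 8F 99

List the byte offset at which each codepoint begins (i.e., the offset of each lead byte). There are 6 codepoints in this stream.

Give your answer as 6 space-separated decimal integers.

Byte[0]=CA: 2-byte lead, need 1 cont bytes. acc=0xA
Byte[1]=8D: continuation. acc=(acc<<6)|0x0D=0x28D
Completed: cp=U+028D (starts at byte 0)
Byte[2]=67: 1-byte ASCII. cp=U+0067
Byte[3]=37: 1-byte ASCII. cp=U+0037
Byte[4]=E1: 3-byte lead, need 2 cont bytes. acc=0x1
Byte[5]=91: continuation. acc=(acc<<6)|0x11=0x51
Byte[6]=BC: continuation. acc=(acc<<6)|0x3C=0x147C
Completed: cp=U+147C (starts at byte 4)
Byte[7]=CC: 2-byte lead, need 1 cont bytes. acc=0xC
Byte[8]=82: continuation. acc=(acc<<6)|0x02=0x302
Completed: cp=U+0302 (starts at byte 7)
Byte[9]=E1: 3-byte lead, need 2 cont bytes. acc=0x1
Byte[10]=8F: continuation. acc=(acc<<6)|0x0F=0x4F
Byte[11]=99: continuation. acc=(acc<<6)|0x19=0x13D9
Completed: cp=U+13D9 (starts at byte 9)

Answer: 0 2 3 4 7 9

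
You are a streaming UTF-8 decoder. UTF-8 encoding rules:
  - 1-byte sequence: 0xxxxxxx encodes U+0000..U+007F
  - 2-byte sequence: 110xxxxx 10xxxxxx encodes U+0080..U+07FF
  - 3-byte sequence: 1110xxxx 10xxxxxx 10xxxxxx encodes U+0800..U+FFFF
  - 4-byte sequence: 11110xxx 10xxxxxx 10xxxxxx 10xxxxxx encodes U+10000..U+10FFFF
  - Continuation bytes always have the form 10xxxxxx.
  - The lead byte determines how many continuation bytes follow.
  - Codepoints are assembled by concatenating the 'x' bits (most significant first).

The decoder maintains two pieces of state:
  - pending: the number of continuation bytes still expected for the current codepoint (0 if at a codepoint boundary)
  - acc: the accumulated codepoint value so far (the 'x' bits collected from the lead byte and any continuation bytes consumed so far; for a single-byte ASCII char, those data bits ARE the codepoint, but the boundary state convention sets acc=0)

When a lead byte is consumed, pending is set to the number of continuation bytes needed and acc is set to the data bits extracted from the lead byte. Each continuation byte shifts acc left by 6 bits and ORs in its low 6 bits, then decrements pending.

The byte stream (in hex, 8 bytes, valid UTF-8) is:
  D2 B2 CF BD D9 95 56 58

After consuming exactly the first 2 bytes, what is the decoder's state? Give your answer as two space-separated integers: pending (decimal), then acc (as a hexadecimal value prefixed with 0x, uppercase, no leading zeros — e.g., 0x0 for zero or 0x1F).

Answer: 0 0x4B2

Derivation:
Byte[0]=D2: 2-byte lead. pending=1, acc=0x12
Byte[1]=B2: continuation. acc=(acc<<6)|0x32=0x4B2, pending=0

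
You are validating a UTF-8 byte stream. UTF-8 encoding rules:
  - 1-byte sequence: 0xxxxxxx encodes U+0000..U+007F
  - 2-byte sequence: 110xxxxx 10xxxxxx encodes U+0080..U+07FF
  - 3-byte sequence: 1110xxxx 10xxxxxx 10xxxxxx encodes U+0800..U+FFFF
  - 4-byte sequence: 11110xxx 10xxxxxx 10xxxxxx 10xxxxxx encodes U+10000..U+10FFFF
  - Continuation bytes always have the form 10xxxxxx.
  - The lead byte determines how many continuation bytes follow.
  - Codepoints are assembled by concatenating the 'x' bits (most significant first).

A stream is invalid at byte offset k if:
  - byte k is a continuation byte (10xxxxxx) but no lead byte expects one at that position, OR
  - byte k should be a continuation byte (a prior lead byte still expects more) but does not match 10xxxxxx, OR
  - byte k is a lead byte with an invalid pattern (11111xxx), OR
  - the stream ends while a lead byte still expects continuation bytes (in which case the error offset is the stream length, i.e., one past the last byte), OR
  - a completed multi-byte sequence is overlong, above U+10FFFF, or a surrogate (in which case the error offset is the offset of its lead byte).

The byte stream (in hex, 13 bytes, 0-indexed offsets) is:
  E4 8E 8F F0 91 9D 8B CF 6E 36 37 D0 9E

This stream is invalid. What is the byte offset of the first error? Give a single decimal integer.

Byte[0]=E4: 3-byte lead, need 2 cont bytes. acc=0x4
Byte[1]=8E: continuation. acc=(acc<<6)|0x0E=0x10E
Byte[2]=8F: continuation. acc=(acc<<6)|0x0F=0x438F
Completed: cp=U+438F (starts at byte 0)
Byte[3]=F0: 4-byte lead, need 3 cont bytes. acc=0x0
Byte[4]=91: continuation. acc=(acc<<6)|0x11=0x11
Byte[5]=9D: continuation. acc=(acc<<6)|0x1D=0x45D
Byte[6]=8B: continuation. acc=(acc<<6)|0x0B=0x1174B
Completed: cp=U+1174B (starts at byte 3)
Byte[7]=CF: 2-byte lead, need 1 cont bytes. acc=0xF
Byte[8]=6E: expected 10xxxxxx continuation. INVALID

Answer: 8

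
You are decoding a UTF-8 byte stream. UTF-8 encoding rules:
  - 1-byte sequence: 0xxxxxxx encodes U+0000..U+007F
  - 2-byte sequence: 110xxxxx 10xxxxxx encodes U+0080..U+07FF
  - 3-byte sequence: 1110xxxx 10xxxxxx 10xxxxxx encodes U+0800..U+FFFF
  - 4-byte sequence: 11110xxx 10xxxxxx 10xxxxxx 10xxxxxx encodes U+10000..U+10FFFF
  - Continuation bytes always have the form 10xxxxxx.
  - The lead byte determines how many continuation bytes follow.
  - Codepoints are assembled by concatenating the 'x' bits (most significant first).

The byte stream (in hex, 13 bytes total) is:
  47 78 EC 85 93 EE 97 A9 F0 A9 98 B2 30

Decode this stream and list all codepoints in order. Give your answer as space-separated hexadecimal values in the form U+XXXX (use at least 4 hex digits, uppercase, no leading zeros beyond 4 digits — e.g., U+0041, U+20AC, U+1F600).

Byte[0]=47: 1-byte ASCII. cp=U+0047
Byte[1]=78: 1-byte ASCII. cp=U+0078
Byte[2]=EC: 3-byte lead, need 2 cont bytes. acc=0xC
Byte[3]=85: continuation. acc=(acc<<6)|0x05=0x305
Byte[4]=93: continuation. acc=(acc<<6)|0x13=0xC153
Completed: cp=U+C153 (starts at byte 2)
Byte[5]=EE: 3-byte lead, need 2 cont bytes. acc=0xE
Byte[6]=97: continuation. acc=(acc<<6)|0x17=0x397
Byte[7]=A9: continuation. acc=(acc<<6)|0x29=0xE5E9
Completed: cp=U+E5E9 (starts at byte 5)
Byte[8]=F0: 4-byte lead, need 3 cont bytes. acc=0x0
Byte[9]=A9: continuation. acc=(acc<<6)|0x29=0x29
Byte[10]=98: continuation. acc=(acc<<6)|0x18=0xA58
Byte[11]=B2: continuation. acc=(acc<<6)|0x32=0x29632
Completed: cp=U+29632 (starts at byte 8)
Byte[12]=30: 1-byte ASCII. cp=U+0030

Answer: U+0047 U+0078 U+C153 U+E5E9 U+29632 U+0030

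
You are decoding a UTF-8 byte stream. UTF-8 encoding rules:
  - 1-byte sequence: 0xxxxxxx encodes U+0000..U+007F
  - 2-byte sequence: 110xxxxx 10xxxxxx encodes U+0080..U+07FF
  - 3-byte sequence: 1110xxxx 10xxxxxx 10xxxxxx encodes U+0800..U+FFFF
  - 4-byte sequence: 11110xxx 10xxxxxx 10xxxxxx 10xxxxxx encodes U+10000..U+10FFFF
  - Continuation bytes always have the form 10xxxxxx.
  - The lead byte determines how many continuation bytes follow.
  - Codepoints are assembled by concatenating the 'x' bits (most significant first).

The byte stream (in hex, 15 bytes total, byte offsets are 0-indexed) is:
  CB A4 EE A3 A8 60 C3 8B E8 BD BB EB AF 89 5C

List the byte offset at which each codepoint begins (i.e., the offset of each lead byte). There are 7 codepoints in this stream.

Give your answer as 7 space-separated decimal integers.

Answer: 0 2 5 6 8 11 14

Derivation:
Byte[0]=CB: 2-byte lead, need 1 cont bytes. acc=0xB
Byte[1]=A4: continuation. acc=(acc<<6)|0x24=0x2E4
Completed: cp=U+02E4 (starts at byte 0)
Byte[2]=EE: 3-byte lead, need 2 cont bytes. acc=0xE
Byte[3]=A3: continuation. acc=(acc<<6)|0x23=0x3A3
Byte[4]=A8: continuation. acc=(acc<<6)|0x28=0xE8E8
Completed: cp=U+E8E8 (starts at byte 2)
Byte[5]=60: 1-byte ASCII. cp=U+0060
Byte[6]=C3: 2-byte lead, need 1 cont bytes. acc=0x3
Byte[7]=8B: continuation. acc=(acc<<6)|0x0B=0xCB
Completed: cp=U+00CB (starts at byte 6)
Byte[8]=E8: 3-byte lead, need 2 cont bytes. acc=0x8
Byte[9]=BD: continuation. acc=(acc<<6)|0x3D=0x23D
Byte[10]=BB: continuation. acc=(acc<<6)|0x3B=0x8F7B
Completed: cp=U+8F7B (starts at byte 8)
Byte[11]=EB: 3-byte lead, need 2 cont bytes. acc=0xB
Byte[12]=AF: continuation. acc=(acc<<6)|0x2F=0x2EF
Byte[13]=89: continuation. acc=(acc<<6)|0x09=0xBBC9
Completed: cp=U+BBC9 (starts at byte 11)
Byte[14]=5C: 1-byte ASCII. cp=U+005C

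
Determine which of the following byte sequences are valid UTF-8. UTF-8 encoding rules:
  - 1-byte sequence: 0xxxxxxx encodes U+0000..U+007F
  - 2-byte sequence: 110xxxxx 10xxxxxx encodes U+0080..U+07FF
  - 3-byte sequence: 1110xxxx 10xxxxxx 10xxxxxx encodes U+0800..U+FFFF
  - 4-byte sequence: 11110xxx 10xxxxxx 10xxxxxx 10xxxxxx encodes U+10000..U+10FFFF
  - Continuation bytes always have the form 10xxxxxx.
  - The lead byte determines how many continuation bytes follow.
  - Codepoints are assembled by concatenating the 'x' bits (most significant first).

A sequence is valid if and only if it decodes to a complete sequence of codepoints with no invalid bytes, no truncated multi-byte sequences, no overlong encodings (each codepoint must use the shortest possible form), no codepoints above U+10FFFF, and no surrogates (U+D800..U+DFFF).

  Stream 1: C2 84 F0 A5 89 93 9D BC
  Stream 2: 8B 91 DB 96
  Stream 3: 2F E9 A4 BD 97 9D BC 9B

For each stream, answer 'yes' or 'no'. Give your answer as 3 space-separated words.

Stream 1: error at byte offset 6. INVALID
Stream 2: error at byte offset 0. INVALID
Stream 3: error at byte offset 4. INVALID

Answer: no no no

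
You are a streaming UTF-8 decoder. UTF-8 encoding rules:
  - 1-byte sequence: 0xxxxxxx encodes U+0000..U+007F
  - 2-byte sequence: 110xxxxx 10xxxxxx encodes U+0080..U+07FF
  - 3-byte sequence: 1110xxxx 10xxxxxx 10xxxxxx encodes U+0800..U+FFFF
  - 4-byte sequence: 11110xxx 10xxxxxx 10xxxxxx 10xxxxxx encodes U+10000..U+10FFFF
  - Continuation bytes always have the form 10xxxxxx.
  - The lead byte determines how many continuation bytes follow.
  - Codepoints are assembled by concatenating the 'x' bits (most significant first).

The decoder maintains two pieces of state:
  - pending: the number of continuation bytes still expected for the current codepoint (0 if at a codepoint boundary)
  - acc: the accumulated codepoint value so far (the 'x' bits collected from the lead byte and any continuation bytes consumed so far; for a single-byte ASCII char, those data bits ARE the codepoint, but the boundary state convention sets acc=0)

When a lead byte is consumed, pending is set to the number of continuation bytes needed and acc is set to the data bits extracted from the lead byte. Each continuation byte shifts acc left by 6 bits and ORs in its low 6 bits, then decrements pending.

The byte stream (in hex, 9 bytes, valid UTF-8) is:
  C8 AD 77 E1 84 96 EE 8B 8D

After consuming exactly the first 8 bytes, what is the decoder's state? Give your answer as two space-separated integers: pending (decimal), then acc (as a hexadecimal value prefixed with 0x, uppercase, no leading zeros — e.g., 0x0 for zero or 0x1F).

Byte[0]=C8: 2-byte lead. pending=1, acc=0x8
Byte[1]=AD: continuation. acc=(acc<<6)|0x2D=0x22D, pending=0
Byte[2]=77: 1-byte. pending=0, acc=0x0
Byte[3]=E1: 3-byte lead. pending=2, acc=0x1
Byte[4]=84: continuation. acc=(acc<<6)|0x04=0x44, pending=1
Byte[5]=96: continuation. acc=(acc<<6)|0x16=0x1116, pending=0
Byte[6]=EE: 3-byte lead. pending=2, acc=0xE
Byte[7]=8B: continuation. acc=(acc<<6)|0x0B=0x38B, pending=1

Answer: 1 0x38B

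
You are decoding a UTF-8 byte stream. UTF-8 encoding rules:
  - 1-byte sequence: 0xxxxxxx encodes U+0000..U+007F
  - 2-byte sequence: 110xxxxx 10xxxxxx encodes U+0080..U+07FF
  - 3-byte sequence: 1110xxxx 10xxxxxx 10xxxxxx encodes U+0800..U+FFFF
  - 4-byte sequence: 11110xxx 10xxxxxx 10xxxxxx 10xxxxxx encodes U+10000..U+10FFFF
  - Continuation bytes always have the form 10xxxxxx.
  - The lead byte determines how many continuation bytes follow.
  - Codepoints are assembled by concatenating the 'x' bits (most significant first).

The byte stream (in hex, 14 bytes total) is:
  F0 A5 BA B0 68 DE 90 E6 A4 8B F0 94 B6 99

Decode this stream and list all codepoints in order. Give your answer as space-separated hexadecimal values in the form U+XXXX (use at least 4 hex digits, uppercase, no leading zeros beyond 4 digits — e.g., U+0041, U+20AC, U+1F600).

Byte[0]=F0: 4-byte lead, need 3 cont bytes. acc=0x0
Byte[1]=A5: continuation. acc=(acc<<6)|0x25=0x25
Byte[2]=BA: continuation. acc=(acc<<6)|0x3A=0x97A
Byte[3]=B0: continuation. acc=(acc<<6)|0x30=0x25EB0
Completed: cp=U+25EB0 (starts at byte 0)
Byte[4]=68: 1-byte ASCII. cp=U+0068
Byte[5]=DE: 2-byte lead, need 1 cont bytes. acc=0x1E
Byte[6]=90: continuation. acc=(acc<<6)|0x10=0x790
Completed: cp=U+0790 (starts at byte 5)
Byte[7]=E6: 3-byte lead, need 2 cont bytes. acc=0x6
Byte[8]=A4: continuation. acc=(acc<<6)|0x24=0x1A4
Byte[9]=8B: continuation. acc=(acc<<6)|0x0B=0x690B
Completed: cp=U+690B (starts at byte 7)
Byte[10]=F0: 4-byte lead, need 3 cont bytes. acc=0x0
Byte[11]=94: continuation. acc=(acc<<6)|0x14=0x14
Byte[12]=B6: continuation. acc=(acc<<6)|0x36=0x536
Byte[13]=99: continuation. acc=(acc<<6)|0x19=0x14D99
Completed: cp=U+14D99 (starts at byte 10)

Answer: U+25EB0 U+0068 U+0790 U+690B U+14D99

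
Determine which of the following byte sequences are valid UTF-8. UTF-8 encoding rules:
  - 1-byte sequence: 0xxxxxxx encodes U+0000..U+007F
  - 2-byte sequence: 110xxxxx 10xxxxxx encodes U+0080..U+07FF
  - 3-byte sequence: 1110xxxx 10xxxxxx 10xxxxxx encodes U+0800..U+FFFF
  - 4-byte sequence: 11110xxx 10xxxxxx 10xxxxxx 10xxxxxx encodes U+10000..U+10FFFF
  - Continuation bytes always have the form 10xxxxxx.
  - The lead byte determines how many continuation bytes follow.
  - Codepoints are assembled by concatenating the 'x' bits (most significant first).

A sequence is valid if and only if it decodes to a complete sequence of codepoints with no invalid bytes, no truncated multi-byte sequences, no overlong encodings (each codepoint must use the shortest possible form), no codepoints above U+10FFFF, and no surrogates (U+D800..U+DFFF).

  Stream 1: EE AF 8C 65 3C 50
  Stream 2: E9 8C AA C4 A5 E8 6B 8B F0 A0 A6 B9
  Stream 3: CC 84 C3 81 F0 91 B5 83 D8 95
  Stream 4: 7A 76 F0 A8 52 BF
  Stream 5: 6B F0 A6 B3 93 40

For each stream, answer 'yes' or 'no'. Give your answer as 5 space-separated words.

Answer: yes no yes no yes

Derivation:
Stream 1: decodes cleanly. VALID
Stream 2: error at byte offset 6. INVALID
Stream 3: decodes cleanly. VALID
Stream 4: error at byte offset 4. INVALID
Stream 5: decodes cleanly. VALID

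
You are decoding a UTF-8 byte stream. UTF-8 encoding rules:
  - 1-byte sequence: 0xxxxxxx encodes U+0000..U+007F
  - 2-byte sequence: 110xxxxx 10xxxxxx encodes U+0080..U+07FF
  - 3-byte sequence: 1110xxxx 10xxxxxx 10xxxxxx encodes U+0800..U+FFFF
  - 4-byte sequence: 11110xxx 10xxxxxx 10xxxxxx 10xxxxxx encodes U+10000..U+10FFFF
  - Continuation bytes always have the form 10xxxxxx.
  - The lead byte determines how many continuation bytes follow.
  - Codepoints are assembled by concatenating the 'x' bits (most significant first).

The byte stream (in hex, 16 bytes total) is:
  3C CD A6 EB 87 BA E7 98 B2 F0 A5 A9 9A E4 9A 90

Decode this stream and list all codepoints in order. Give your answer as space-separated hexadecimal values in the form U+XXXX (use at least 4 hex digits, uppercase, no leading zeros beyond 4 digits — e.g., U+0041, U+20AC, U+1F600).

Byte[0]=3C: 1-byte ASCII. cp=U+003C
Byte[1]=CD: 2-byte lead, need 1 cont bytes. acc=0xD
Byte[2]=A6: continuation. acc=(acc<<6)|0x26=0x366
Completed: cp=U+0366 (starts at byte 1)
Byte[3]=EB: 3-byte lead, need 2 cont bytes. acc=0xB
Byte[4]=87: continuation. acc=(acc<<6)|0x07=0x2C7
Byte[5]=BA: continuation. acc=(acc<<6)|0x3A=0xB1FA
Completed: cp=U+B1FA (starts at byte 3)
Byte[6]=E7: 3-byte lead, need 2 cont bytes. acc=0x7
Byte[7]=98: continuation. acc=(acc<<6)|0x18=0x1D8
Byte[8]=B2: continuation. acc=(acc<<6)|0x32=0x7632
Completed: cp=U+7632 (starts at byte 6)
Byte[9]=F0: 4-byte lead, need 3 cont bytes. acc=0x0
Byte[10]=A5: continuation. acc=(acc<<6)|0x25=0x25
Byte[11]=A9: continuation. acc=(acc<<6)|0x29=0x969
Byte[12]=9A: continuation. acc=(acc<<6)|0x1A=0x25A5A
Completed: cp=U+25A5A (starts at byte 9)
Byte[13]=E4: 3-byte lead, need 2 cont bytes. acc=0x4
Byte[14]=9A: continuation. acc=(acc<<6)|0x1A=0x11A
Byte[15]=90: continuation. acc=(acc<<6)|0x10=0x4690
Completed: cp=U+4690 (starts at byte 13)

Answer: U+003C U+0366 U+B1FA U+7632 U+25A5A U+4690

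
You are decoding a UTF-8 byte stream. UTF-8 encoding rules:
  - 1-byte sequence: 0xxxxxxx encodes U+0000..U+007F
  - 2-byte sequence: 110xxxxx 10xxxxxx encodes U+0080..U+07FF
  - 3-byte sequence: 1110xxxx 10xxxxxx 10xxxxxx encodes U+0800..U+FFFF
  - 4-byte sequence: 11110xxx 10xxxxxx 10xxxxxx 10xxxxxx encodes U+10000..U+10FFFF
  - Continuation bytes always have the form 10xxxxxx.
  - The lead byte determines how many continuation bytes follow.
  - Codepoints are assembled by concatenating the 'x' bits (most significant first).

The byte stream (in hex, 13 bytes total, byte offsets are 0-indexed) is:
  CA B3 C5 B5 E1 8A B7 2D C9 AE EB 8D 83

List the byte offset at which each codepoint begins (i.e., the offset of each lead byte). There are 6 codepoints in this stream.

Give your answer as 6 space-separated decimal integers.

Answer: 0 2 4 7 8 10

Derivation:
Byte[0]=CA: 2-byte lead, need 1 cont bytes. acc=0xA
Byte[1]=B3: continuation. acc=(acc<<6)|0x33=0x2B3
Completed: cp=U+02B3 (starts at byte 0)
Byte[2]=C5: 2-byte lead, need 1 cont bytes. acc=0x5
Byte[3]=B5: continuation. acc=(acc<<6)|0x35=0x175
Completed: cp=U+0175 (starts at byte 2)
Byte[4]=E1: 3-byte lead, need 2 cont bytes. acc=0x1
Byte[5]=8A: continuation. acc=(acc<<6)|0x0A=0x4A
Byte[6]=B7: continuation. acc=(acc<<6)|0x37=0x12B7
Completed: cp=U+12B7 (starts at byte 4)
Byte[7]=2D: 1-byte ASCII. cp=U+002D
Byte[8]=C9: 2-byte lead, need 1 cont bytes. acc=0x9
Byte[9]=AE: continuation. acc=(acc<<6)|0x2E=0x26E
Completed: cp=U+026E (starts at byte 8)
Byte[10]=EB: 3-byte lead, need 2 cont bytes. acc=0xB
Byte[11]=8D: continuation. acc=(acc<<6)|0x0D=0x2CD
Byte[12]=83: continuation. acc=(acc<<6)|0x03=0xB343
Completed: cp=U+B343 (starts at byte 10)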